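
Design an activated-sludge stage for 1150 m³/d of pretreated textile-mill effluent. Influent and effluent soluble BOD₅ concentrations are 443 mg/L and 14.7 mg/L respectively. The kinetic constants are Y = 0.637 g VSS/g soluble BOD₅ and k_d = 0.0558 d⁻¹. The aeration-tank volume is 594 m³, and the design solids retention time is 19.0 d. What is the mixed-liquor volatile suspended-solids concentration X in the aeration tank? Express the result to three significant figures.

Solving the biomass balance for X: X = Y Q (S₀−S) θ_c / [V (1+k_d θ_c)] = 0.637 × 1150 × (443 − 14.7) × 19.0 / [594 × (1 + 0.0558 × 19.0)] = 4871 mg/L.

X ≈ 4870 mg/L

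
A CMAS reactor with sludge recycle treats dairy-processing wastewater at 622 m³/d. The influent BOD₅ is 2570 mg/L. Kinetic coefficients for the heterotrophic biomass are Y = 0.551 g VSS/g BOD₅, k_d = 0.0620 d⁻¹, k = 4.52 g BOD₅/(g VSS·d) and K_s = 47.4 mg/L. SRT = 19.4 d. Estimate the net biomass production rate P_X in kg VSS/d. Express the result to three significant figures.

P_X ≈ 400 kg VSS/d

For a completely mixed reactor with recycle the Lawrence–McCarty relation gives S = K_s·(1 + k_d·θ_c) / [θ_c·(Y·k − k_d) − 1] = 47.4 × (1 + 0.0620 × 19.4) / [19.4 × (0.551 × 4.52 − 0.0620) − 1] = 104.4 / 46.11 = 2.264 mg/L.
Correct the yield for decay: Y_obs = Y/(1 + k_d θ_c) = 0.551 / (1 + 0.0620 × 19.4) = 0.551 / 2.203 = 0.2501.
Substrate removed = Q·(S₀ − S) = 622 m³/d × (2570 − 2.26) g/m³ = 1.6×10^6 g/d = 1597 kg/d.
P_X = Y_obs · Q(S₀ − S) = 0.2501 × 1597 = 399.5 kg VSS/d.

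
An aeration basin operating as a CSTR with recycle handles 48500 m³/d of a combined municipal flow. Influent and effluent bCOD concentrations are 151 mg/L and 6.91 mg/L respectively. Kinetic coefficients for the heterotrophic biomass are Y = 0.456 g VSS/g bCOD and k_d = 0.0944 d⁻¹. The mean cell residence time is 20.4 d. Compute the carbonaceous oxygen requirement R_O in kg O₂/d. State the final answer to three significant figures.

R_O ≈ 5440 kg O₂/d

Observed yield with endogenous decay: Y_obs = Y / (1 + k_d·θ_c) = 0.456 / (1 + 0.0944 × 20.4) = 0.456 / 2.926 = 0.1559 g VSS/g bCOD.
ΔS = 151 − 6.91 = 144.1 mg/L, so the substrate removal rate is 48500 × 144.1/1000 = 6988 kg bCOD/d.
P_X = Y_obs·Q·(S₀ − S) = 0.1559 × 6988 = 1089 kg VSS/d.
Carbonaceous O₂ demand = substrate oxidised − cell-mass equivalent = 6988 − 1.42 × 1089 = 5442 kg O₂/d.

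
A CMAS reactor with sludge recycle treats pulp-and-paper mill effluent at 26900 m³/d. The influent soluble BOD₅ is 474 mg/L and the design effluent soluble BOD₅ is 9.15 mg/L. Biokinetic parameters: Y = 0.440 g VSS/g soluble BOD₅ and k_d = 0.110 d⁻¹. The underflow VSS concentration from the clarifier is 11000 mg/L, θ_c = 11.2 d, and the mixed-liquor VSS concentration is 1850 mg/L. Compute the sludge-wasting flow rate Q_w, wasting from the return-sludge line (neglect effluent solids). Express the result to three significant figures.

Q_w ≈ 224 m³/d

From the SRT design equation V = Y Q (S₀−S) θ_c / [X (1 + k_d θ_c)] = 0.440 × 26900 × (474 − 9.15) × 11.2 / [1850 × (1 + 0.110 × 11.2)] = 6.16×10^7 / 4129 = 14923 m³.
Q_w = (V·X)/(θ_c X_r) = 14923 × 1850 / (11.2 × 11000) = 224.1 m³/d.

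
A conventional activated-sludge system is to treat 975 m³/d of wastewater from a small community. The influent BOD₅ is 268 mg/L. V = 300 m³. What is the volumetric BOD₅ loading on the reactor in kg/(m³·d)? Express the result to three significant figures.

L_v ≈ 0.871 kg BOD₅/(m³·d)

L_v = Q S₀ / V = 975 × 268 × 10⁻³ / 300.0 = 0.8710 kg/(m³·d).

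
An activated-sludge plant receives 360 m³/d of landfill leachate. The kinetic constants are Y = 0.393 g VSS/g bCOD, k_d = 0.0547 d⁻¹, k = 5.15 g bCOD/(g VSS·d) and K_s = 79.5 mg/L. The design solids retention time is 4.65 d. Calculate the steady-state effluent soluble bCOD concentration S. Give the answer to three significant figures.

From the Monod/SRT balance for a CMAS, S = K_s·(1+k_d θ_c)/[θ_c·(Y k − k_d) − 1] = 79.5 × (1 + 0.0547 × 4.65) / [4.65 × (0.393 × 5.15 − 0.0547) − 1] = 99.72 / 8.157 = 12.23 mg/L.

S ≈ 12.2 mg/L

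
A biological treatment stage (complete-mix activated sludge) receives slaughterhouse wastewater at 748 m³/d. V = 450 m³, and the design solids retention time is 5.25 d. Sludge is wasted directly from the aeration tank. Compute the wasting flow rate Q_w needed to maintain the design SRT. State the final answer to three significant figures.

Q_w ≈ 85.7 m³/d

Wasting from the aeration tank: Q_w = V / θ_c = 450.0 / 5.25 = 85.71 m³/d.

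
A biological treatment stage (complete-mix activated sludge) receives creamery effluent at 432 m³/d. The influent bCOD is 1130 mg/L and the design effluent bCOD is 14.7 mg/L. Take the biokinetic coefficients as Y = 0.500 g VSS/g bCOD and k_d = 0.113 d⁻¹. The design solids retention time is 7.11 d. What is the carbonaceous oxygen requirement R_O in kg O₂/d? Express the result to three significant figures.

R_O ≈ 292 kg O₂/d

Correct the yield for decay: Y_obs = Y/(1 + k_d θ_c) = 0.500 / (1 + 0.113 × 7.11) = 0.500 / 1.803 = 0.2772.
ΔS = 1130 − 14.7 = 1115 mg/L, so the substrate removal rate is 432 × 1115/1000 = 481.8 kg bCOD/d.
Net sludge production P_X = 0.2772 × 481.8 = 133.6 kg VSS/d.
R_O = Q·(S₀ − S) − 1.42·P_X = 481.8 − 1.42 × 133.6 = 292.1 kg O₂/d.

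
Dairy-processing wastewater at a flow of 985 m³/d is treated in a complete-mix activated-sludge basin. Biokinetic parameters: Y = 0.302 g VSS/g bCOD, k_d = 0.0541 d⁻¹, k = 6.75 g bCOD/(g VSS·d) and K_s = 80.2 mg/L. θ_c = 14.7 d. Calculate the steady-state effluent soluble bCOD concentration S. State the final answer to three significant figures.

From the Monod/SRT balance for a CMAS, S = K_s·(1+k_d θ_c)/[θ_c·(Y k − k_d) − 1] = 80.2 × (1 + 0.0541 × 14.7) / [14.7 × (0.302 × 6.75 − 0.0541) − 1] = 144.0 / 28.17 = 5.111 mg/L.

S ≈ 5.11 mg/L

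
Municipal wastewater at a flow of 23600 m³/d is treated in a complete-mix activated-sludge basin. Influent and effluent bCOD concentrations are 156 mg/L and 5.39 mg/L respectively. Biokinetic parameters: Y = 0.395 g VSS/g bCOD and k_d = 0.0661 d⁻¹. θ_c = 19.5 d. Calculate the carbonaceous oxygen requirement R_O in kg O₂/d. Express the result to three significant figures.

Observed yield with endogenous decay: Y_obs = Y / (1 + k_d·θ_c) = 0.395 / (1 + 0.0661 × 19.5) = 0.395 / 2.289 = 0.1726 g VSS/g bCOD.
ΔS = 156 − 5.39 = 150.6 mg/L, so the substrate removal rate is 23600 × 150.6/1000 = 3554 kg bCOD/d.
Net sludge production P_X = 0.1726 × 3554 = 613.4 kg VSS/d.
Carbonaceous O₂ demand = substrate oxidised − cell-mass equivalent = 3554 − 1.42 × 613.4 = 2683 kg O₂/d.

R_O ≈ 2680 kg O₂/d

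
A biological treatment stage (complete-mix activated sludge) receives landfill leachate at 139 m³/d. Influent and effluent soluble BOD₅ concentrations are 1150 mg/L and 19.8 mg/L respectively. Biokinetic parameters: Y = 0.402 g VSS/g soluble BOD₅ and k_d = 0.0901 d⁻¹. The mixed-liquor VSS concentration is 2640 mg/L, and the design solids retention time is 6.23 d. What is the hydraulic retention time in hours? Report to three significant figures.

From the SRT design equation V = Y Q (S₀−S) θ_c / [X (1 + k_d θ_c)] = 0.402 × 139 × (1150 − 19.8) × 6.23 / [2640 × (1 + 0.0901 × 6.23)] = 3.93×10^5 / 4122 = 95.45 m³.
Hydraulic retention time τ = V/Q = 95.45 / 139 = 0.6867 d = 16.48 h.

τ ≈ 16.5 h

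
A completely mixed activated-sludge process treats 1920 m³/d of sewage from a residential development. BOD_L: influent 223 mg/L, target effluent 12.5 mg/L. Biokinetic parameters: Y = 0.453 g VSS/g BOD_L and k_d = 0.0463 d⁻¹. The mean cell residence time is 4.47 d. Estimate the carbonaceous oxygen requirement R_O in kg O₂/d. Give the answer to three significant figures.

Y_obs = Y / (1 + k_d θ_c) = 0.453 / (1 + 0.0463 × 4.47) = 0.453 / 1.207 = 0.3753.
ΔS = 223 − 12.5 = 210.5 mg/L, so the substrate removal rate is 1920 × 210.5/1000 = 404.2 kg BOD_L/d.
P_X = Y_obs·Q·(S₀ − S) = 0.3753 × 404.2 = 151.7 kg VSS/d.
R_O = Q·(S₀ − S) − 1.42·P_X = 404.2 − 1.42 × 151.7 = 188.8 kg O₂/d.

R_O ≈ 189 kg O₂/d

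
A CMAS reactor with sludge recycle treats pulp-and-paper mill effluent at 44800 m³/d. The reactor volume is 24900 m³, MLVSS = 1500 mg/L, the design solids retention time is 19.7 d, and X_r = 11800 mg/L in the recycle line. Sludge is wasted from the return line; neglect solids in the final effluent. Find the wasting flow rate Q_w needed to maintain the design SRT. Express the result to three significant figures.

Q_w ≈ 161 m³/d

Wasting from the return line (neglecting effluent solids): Q_w = V·X / (θ_c·X_r) = 24900 × 1500 / (19.7 × 11800) = 160.7 m³/d.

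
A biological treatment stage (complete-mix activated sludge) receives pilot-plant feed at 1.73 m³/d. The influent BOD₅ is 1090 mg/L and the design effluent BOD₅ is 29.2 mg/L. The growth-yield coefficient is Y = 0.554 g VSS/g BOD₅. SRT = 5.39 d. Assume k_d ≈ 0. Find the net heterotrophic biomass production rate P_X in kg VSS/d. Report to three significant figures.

P_X ≈ 1.02 kg VSS/d

Since k_d ≈ 0, Y_obs = Y = 0.554 g VSS/g BOD₅.
Q·(S₀ − S) = 1.73 × (1090 − 29.2) × 10⁻³ = 1.835 kg/d removed.
So the net sludge growth is P_X = 0.5540 × 1.835 = 1.017 kg VSS/d.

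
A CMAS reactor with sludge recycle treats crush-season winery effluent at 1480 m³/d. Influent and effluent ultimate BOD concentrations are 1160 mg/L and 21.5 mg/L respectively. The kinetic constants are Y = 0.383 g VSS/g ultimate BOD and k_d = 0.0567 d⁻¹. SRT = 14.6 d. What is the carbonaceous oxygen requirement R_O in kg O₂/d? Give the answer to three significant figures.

The observed yield is Y_obs = Y/(1 + k_d·θ_c) = 0.383 / (1 + 0.0567 × 14.6) = 0.383 / 1.828 = 0.2095 g VSS per g ultimate BOD removed.
Mass of ultimate BOD removed per day: Q(S₀ − S) = 1480 × 1138 g/m³ = 1685 kg/d.
P_X = Y_obs·Q·(S₀ − S) = 0.2095 × 1685 = 353.1 kg VSS/d.
R_O = Q·ΔS − 1.42 P_X = 1685 − 501.4 = 1184 kg O₂/d.

R_O ≈ 1180 kg O₂/d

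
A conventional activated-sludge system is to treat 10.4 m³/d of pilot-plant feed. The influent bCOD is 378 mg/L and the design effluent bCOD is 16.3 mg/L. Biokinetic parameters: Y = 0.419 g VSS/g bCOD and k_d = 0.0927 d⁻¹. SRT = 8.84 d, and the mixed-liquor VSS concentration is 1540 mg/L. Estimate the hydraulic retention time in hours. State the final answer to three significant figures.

Steady-state biomass mass balance: V·X·(1 + k_d·θ_c) = Y·Q·(S₀ − S)·θ_c, so V = 0.419 × 10.4 × (378 − 16.3) × 8.84 / [1540 × (1 + 0.0927 × 8.84)] = 1.39×10^4 / 2802 = 4.973 m³.
HRT = V/Q = 4.973 m³ / 10.4 m³·d⁻¹ = 0.4781 d × 24 = 11.48 h.

τ ≈ 11.5 h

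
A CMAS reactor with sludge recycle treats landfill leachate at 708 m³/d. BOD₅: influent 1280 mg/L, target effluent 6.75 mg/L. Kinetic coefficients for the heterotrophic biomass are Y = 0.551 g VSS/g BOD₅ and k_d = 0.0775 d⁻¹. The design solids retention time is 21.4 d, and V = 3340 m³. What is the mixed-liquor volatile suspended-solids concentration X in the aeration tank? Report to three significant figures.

X = Y·Q·ΔS·θ_c / [V·(1 + k_d θ_c)] = 0.551 × 708 × (1280 − 6.75) × 21.4 / [3340 × (1 + 0.0775 × 21.4)] = 1197 mg/L.

X ≈ 1200 mg/L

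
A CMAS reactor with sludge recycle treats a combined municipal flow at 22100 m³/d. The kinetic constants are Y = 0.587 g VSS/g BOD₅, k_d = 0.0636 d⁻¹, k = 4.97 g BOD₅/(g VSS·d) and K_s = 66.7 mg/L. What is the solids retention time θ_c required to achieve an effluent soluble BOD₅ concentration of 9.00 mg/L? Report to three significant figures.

From 1/θ_c = Y·k·S/(K_s + S) − k_d: Y·k·S/(K_s+S) = 0.587 × 4.97 × 9.00 / (66.7 + 9.00) = 0.3468 d⁻¹.
Then 1/θ_c = μ − k_d = 0.3468 − 0.0636 = 0.2832 d⁻¹, giving θ_c = 3.530 d.

θ_c ≈ 3.53 d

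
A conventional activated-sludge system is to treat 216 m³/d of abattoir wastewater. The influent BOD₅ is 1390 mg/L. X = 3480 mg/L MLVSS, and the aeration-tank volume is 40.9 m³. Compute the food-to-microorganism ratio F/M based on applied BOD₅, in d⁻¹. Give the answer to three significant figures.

F/M = Q·S₀ / (V·X) = 216 × 1390 / (40.90 × 3480) = 2.109 g BOD₅·(g VSS·d)⁻¹.

F/M ≈ 2.11 d⁻¹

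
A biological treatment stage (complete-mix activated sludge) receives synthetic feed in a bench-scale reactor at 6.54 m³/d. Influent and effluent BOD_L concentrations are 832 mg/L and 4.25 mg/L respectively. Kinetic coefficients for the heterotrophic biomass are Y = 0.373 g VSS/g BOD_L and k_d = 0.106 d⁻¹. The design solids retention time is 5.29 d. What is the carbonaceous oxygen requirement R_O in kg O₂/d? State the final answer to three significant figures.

Y_obs = Y / (1 + k_d θ_c) = 0.373 / (1 + 0.106 × 5.29) = 0.373 / 1.561 = 0.2390.
Substrate removed = Q·(S₀ − S) = 6.54 m³/d × (832 − 4.25) g/m³ = 5.41×10^3 g/d = 5.413 kg/d.
P_X = Y_obs·Q·(S₀ − S) = 0.2390 × 5.413 = 1.294 kg VSS/d.
R_O = Q·ΔS − 1.42 P_X = 5.413 − 1.837 = 3.576 kg O₂/d.

R_O ≈ 3.58 kg O₂/d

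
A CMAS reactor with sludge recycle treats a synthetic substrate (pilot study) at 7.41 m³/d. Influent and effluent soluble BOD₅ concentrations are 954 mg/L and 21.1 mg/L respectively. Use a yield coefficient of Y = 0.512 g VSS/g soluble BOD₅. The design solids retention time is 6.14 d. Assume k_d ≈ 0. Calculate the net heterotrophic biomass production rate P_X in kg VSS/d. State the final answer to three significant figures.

Since k_d ≈ 0, Y_obs = Y = 0.512 g VSS/g soluble BOD₅.
ΔS = 954 − 21.1 = 932.9 mg/L, so the substrate removal rate is 7.41 × 932.9/1000 = 6.913 kg soluble BOD₅/d.
Biomass produced: P_X = Y_obs·Q·ΔS = 0.5120 × 6.913 ≈ 3.539 kg VSS/d.

P_X ≈ 3.54 kg VSS/d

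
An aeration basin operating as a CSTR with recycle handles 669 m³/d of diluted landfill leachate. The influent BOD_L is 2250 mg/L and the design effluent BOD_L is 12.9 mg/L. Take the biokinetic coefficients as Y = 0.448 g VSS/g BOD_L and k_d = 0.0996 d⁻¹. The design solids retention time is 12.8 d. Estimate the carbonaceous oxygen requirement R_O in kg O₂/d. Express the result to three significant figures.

R_O ≈ 1080 kg O₂/d

Observed yield with endogenous decay: Y_obs = Y / (1 + k_d·θ_c) = 0.448 / (1 + 0.0996 × 12.8) = 0.448 / 2.275 = 0.1969 g VSS/g BOD_L.
ΔS = 2250 − 12.9 = 2237 mg/L, so the substrate removal rate is 669 × 2237/1000 = 1497 kg BOD_L/d.
Net sludge production P_X = 0.1969 × 1497 = 294.7 kg VSS/d.
Carbonaceous O₂ demand = substrate oxidised − cell-mass equivalent = 1497 − 1.42 × 294.7 = 1078 kg O₂/d.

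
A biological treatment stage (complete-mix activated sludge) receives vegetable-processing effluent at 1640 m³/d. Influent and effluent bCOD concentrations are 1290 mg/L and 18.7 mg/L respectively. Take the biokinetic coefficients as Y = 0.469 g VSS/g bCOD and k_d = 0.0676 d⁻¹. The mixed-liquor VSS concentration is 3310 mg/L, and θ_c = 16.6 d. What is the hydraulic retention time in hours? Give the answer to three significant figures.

Rearranging the biomass balance for a CMAS with decay, V = Y·Q·ΔS·θ_c / [X·(1+k_d θ_c)] = 0.469 × 1640 × (1290 − 18.7) × 16.6 / [3310 × (1 + 0.0676 × 16.6)] = 1.62×10^7 / 7024 = 2311 m³.
HRT = V/Q = 2311 m³ / 1640 m³·d⁻¹ = 1.409 d × 24 = 33.82 h.

τ ≈ 33.8 h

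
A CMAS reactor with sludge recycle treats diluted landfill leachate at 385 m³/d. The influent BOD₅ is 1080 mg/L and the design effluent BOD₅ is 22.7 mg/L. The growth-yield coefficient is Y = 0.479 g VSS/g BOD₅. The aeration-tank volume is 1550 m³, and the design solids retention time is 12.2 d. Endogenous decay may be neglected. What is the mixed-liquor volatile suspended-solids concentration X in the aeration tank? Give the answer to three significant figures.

X = Y·Q·ΔS·θ_c / V = 0.479 × 385 × (1080 − 22.7) × 12.2 / 1550 = 1535 mg/L.

X ≈ 1530 mg/L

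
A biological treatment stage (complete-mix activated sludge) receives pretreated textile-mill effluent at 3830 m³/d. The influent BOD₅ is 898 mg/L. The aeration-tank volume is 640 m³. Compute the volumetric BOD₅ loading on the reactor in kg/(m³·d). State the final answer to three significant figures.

Applied BOD₅ load per unit volume = Q·S₀/V = (3830 × 898/1000)/640.0 = 5.374 kg BOD₅·m⁻³·d⁻¹.

L_v ≈ 5.37 kg BOD₅/(m³·d)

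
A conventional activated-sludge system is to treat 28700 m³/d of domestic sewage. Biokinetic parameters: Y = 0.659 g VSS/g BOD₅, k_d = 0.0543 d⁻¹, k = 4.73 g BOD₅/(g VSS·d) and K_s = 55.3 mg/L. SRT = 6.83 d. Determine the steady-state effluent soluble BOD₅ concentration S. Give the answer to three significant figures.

From the Monod/SRT balance for a CMAS, S = K_s·(1+k_d θ_c)/[θ_c·(Y k − k_d) − 1] = 55.3 × (1 + 0.0543 × 6.83) / [6.83 × (0.659 × 4.73 − 0.0543) − 1] = 75.81 / 19.92 = 3.806 mg/L.

S ≈ 3.81 mg/L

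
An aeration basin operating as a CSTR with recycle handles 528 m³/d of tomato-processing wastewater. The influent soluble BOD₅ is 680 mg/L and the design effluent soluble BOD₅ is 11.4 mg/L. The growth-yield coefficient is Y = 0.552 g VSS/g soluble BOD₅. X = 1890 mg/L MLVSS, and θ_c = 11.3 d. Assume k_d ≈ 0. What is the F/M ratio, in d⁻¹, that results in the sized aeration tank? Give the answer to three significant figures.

F/M ≈ 0.163 d⁻¹

Biomass mass balance (decay neglected): V·X = Y·Q·(S₀ − S)·θ_c, so V = 0.552 × 528 × (680 − 11.4) × 11.3 / 1890 = 1165 m³.
F/M = Q·S₀ / (V·X) = 528 × 680 / (1165 × 1890) = 0.1631 g soluble BOD₅·(g VSS·d)⁻¹.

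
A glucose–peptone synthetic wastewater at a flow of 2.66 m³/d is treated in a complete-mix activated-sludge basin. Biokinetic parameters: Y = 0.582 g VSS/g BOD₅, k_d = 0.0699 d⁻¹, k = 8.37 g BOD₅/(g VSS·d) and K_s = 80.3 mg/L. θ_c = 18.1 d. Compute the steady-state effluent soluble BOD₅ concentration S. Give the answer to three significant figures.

From the Monod/SRT balance for a CMAS, S = K_s·(1+k_d θ_c)/[θ_c·(Y k − k_d) − 1] = 80.3 × (1 + 0.0699 × 18.1) / [18.1 × (0.582 × 8.37 − 0.0699) − 1] = 181.9 / 85.91 = 2.117 mg/L.

S ≈ 2.12 mg/L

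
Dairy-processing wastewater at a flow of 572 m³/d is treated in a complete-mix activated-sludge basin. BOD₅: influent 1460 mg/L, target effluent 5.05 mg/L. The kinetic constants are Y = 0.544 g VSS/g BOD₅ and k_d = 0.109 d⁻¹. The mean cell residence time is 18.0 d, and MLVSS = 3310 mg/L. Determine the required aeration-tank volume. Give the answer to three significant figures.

Steady-state biomass mass balance: V·X·(1 + k_d·θ_c) = Y·Q·(S₀ − S)·θ_c, so V = 0.544 × 572 × (1460 − 5.05) × 18.0 / [3310 × (1 + 0.109 × 18.0)] = 8.15×10^6 / 9804 = 831.2 m³.

V ≈ 831 m³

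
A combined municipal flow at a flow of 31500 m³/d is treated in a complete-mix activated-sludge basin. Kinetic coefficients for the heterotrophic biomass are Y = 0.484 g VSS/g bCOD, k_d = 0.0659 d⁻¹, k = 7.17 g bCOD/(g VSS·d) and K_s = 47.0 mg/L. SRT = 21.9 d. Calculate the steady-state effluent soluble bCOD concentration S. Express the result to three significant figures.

S ≈ 1.56 mg/L

Effluent substrate depends only on kinetics and SRT: S = K_s(1 + k_d θ_c) / [θ_c(Yk − k_d) − 1] = 47.0 × (1 + 0.0659 × 21.9) / [21.9 × (0.484 × 7.17 − 0.0659) − 1] = 114.8 / 73.56 = 1.561 mg/L.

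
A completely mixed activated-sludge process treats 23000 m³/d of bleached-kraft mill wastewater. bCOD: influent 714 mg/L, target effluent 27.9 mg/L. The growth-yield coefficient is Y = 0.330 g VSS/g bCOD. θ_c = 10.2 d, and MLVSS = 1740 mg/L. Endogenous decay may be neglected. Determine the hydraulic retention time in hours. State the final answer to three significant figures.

τ ≈ 31.9 h

Biomass mass balance (decay neglected): V·X = Y·Q·(S₀ − S)·θ_c, so V = 0.330 × 23000 × (714 − 27.9) × 10.2 / 1740 = 30527 m³.
HRT = V/Q = 30527 m³ / 23000 m³·d⁻¹ = 1.327 d × 24 = 31.85 h.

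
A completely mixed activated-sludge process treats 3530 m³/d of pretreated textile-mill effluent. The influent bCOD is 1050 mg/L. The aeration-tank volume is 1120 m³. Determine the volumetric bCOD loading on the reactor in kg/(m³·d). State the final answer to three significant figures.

Applied bCOD load per unit volume = Q·S₀/V = (3530 × 1050/1000)/1120 = 3.309 kg bCOD·m⁻³·d⁻¹.

L_v ≈ 3.31 kg bCOD/(m³·d)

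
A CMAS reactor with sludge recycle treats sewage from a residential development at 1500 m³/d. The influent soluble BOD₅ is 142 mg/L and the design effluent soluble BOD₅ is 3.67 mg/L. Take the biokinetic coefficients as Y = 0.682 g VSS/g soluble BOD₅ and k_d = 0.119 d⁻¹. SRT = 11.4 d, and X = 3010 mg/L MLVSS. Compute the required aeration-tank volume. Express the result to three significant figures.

V ≈ 227 m³

Rearranging the biomass balance for a CMAS with decay, V = Y·Q·ΔS·θ_c / [X·(1+k_d θ_c)] = 0.682 × 1500 × (142 − 3.67) × 11.4 / [3010 × (1 + 0.119 × 11.4)] = 1.61×10^6 / 7093 = 227.4 m³.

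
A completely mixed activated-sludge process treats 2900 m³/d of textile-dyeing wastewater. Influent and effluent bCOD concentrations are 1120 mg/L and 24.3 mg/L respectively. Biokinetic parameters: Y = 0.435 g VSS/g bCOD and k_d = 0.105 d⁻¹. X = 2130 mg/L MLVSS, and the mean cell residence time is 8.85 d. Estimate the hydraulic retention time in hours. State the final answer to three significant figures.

Steady-state biomass mass balance: V·X·(1 + k_d·θ_c) = Y·Q·(S₀ − S)·θ_c, so V = 0.435 × 2900 × (1120 − 24.3) × 8.85 / [2130 × (1 + 0.105 × 8.85)] = 1.22×10^7 / 4109 = 2977 m³.
τ = V/Q = 2977/2900 = 1.026 d, or 24.64 h.

τ ≈ 24.6 h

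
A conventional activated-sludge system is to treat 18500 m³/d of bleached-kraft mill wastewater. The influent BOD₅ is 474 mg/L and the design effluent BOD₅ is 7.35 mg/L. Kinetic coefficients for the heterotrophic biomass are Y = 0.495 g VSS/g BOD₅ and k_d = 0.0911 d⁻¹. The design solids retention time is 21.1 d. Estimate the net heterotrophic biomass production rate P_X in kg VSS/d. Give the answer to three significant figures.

Observed yield with endogenous decay: Y_obs = Y / (1 + k_d·θ_c) = 0.495 / (1 + 0.0911 × 21.1) = 0.495 / 2.922 = 0.1694 g VSS/g BOD₅.
ΔS = 474 − 7.35 = 466.6 mg/L, so the substrate removal rate is 18500 × 466.6/1000 = 8633 kg BOD₅/d.
Net biomass production P_X = Y_obs × Q·(S₀ − S) = 0.1694 × 8633 = 1462 kg VSS/d.

P_X ≈ 1460 kg VSS/d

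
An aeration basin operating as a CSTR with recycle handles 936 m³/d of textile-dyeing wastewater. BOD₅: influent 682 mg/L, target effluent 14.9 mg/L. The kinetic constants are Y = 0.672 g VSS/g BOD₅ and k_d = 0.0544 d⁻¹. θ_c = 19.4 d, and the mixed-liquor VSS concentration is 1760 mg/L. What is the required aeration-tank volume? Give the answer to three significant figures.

Rearranging the biomass balance for a CMAS with decay, V = Y·Q·ΔS·θ_c / [X·(1+k_d θ_c)] = 0.672 × 936 × (682 − 14.9) × 19.4 / [1760 × (1 + 0.0544 × 19.4)] = 8.14×10^6 / 3617 = 2250 m³.

V ≈ 2250 m³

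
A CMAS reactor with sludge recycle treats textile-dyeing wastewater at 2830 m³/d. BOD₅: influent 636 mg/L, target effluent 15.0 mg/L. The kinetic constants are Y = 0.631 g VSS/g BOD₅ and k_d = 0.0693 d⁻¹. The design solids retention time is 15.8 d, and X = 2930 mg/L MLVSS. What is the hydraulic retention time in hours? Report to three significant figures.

From the SRT design equation V = Y Q (S₀−S) θ_c / [X (1 + k_d θ_c)] = 0.631 × 2830 × (636 − 15.0) × 15.8 / [2930 × (1 + 0.0693 × 15.8)] = 1.75×10^7 / 6138 = 2854 m³.
Hydraulic retention time τ = V/Q = 2854 / 2830 = 1.009 d = 24.21 h.

τ ≈ 24.2 h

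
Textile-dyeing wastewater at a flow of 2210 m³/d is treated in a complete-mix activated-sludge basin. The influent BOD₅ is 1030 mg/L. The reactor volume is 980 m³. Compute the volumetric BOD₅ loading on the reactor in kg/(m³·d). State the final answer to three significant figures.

L_v = Q S₀ / V = 2210 × 1030 × 10⁻³ / 980.0 = 2.323 kg/(m³·d).

L_v ≈ 2.32 kg BOD₅/(m³·d)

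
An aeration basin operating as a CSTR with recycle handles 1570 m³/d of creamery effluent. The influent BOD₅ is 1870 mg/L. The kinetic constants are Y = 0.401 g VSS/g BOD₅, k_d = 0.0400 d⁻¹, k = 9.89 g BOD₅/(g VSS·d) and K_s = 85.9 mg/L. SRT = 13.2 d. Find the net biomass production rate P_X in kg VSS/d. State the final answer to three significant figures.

P_X ≈ 769 kg VSS/d

For a completely mixed reactor with recycle the Lawrence–McCarty relation gives S = K_s·(1 + k_d·θ_c) / [θ_c·(Y·k − k_d) − 1] = 85.9 × (1 + 0.0400 × 13.2) / [13.2 × (0.401 × 9.89 − 0.0400) − 1] = 131.3 / 50.82 = 2.583 mg/L.
Y_obs = Y / (1 + k_d θ_c) = 0.401 / (1 + 0.0400 × 13.2) = 0.401 / 1.528 = 0.2624.
Mass of BOD₅ removed per day: Q(S₀ − S) = 1570 × 1867 g/m³ = 2932 kg/d.
Net biomass production P_X = Y_obs × Q·(S₀ − S) = 0.2624 × 2932 = 769.4 kg VSS/d.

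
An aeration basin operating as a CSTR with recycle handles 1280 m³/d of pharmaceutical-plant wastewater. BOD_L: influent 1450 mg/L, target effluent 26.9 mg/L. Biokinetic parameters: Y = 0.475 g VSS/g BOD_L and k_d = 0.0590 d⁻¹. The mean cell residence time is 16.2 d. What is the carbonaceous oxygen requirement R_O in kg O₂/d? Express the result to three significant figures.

The observed yield is Y_obs = Y/(1 + k_d·θ_c) = 0.475 / (1 + 0.0590 × 16.2) = 0.475 / 1.956 = 0.2429 g VSS per g BOD_L removed.
ΔS = 1450 − 26.9 = 1423 mg/L, so the substrate removal rate is 1280 × 1423/1000 = 1822 kg BOD_L/d.
P_X = Y_obs·Q·(S₀ − S) = 0.2429 × 1822 = 442.4 kg VSS/d.
R_O = Q·(S₀ − S) − 1.42·P_X = 1822 − 1.42 × 442.4 = 1193 kg O₂/d.

R_O ≈ 1190 kg O₂/d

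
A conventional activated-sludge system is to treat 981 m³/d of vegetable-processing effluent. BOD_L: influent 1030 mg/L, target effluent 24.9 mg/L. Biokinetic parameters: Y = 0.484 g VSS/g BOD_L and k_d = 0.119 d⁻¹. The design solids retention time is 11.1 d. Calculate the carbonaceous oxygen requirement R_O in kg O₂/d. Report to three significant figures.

R_O ≈ 694 kg O₂/d

Observed yield with endogenous decay: Y_obs = Y / (1 + k_d·θ_c) = 0.484 / (1 + 0.119 × 11.1) = 0.484 / 2.321 = 0.2085 g VSS/g BOD_L.
Mass of BOD_L removed per day: Q(S₀ − S) = 981 × 1005 g/m³ = 986.0 kg/d.
Net sludge production P_X = 0.2085 × 986.0 = 205.6 kg VSS/d.
R_O = Q·ΔS − 1.42 P_X = 986.0 − 292.0 = 694.0 kg O₂/d.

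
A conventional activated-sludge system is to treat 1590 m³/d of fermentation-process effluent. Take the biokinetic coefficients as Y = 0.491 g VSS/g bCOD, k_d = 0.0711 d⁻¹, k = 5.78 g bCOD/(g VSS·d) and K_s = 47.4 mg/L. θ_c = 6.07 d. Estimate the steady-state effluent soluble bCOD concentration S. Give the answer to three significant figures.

Effluent substrate depends only on kinetics and SRT: S = K_s(1 + k_d θ_c) / [θ_c(Yk − k_d) − 1] = 47.4 × (1 + 0.0711 × 6.07) / [6.07 × (0.491 × 5.78 − 0.0711) − 1] = 67.86 / 15.79 = 4.296 mg/L.

S ≈ 4.30 mg/L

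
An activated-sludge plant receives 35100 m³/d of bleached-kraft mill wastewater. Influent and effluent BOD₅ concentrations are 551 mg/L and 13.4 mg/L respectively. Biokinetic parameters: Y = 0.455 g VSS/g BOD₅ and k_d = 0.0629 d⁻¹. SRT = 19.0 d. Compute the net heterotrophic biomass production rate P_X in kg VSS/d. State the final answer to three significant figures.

The observed yield is Y_obs = Y/(1 + k_d·θ_c) = 0.455 / (1 + 0.0629 × 19.0) = 0.455 / 2.195 = 0.2073 g VSS per g BOD₅ removed.
Q·(S₀ − S) = 35100 × (551 − 13.4) × 10⁻³ = 18870 kg/d removed.
So the net sludge growth is P_X = 0.2073 × 18870 = 3911 kg VSS/d.

P_X ≈ 3910 kg VSS/d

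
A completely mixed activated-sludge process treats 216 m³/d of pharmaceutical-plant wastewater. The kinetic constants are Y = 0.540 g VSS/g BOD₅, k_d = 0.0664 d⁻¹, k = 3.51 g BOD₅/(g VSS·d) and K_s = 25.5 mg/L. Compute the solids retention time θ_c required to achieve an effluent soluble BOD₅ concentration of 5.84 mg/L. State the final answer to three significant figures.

From 1/θ_c = Y·k·S/(K_s + S) − k_d: Y·k·S/(K_s+S) = 0.540 × 3.51 × 5.84 / (25.5 + 5.84) = 0.3532 d⁻¹.
Then 1/θ_c = μ − k_d = 0.3532 − 0.0664 = 0.2868 d⁻¹, giving θ_c = 3.487 d.

θ_c ≈ 3.49 d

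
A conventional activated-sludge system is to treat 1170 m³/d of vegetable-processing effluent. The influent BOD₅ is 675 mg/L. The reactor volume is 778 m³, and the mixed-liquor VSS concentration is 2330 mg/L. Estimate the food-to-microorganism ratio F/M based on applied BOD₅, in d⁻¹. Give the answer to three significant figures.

F/M = applied load / biomass = Q·S₀/(V·X) = 1170 × 675 / (778.0 × 2330) = 0.4357 d⁻¹.

F/M ≈ 0.436 d⁻¹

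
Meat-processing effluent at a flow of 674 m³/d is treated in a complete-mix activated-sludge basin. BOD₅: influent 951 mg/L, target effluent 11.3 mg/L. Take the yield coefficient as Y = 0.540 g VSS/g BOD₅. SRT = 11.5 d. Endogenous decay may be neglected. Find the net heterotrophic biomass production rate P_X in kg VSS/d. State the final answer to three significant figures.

P_X ≈ 342 kg VSS/d

No decay correction is needed, so Y_obs = Y = 0.540.
Q·(S₀ − S) = 674 × (951 − 11.3) × 10⁻³ = 633.4 kg/d removed.
So the net sludge growth is P_X = 0.5400 × 633.4 = 342.0 kg VSS/d.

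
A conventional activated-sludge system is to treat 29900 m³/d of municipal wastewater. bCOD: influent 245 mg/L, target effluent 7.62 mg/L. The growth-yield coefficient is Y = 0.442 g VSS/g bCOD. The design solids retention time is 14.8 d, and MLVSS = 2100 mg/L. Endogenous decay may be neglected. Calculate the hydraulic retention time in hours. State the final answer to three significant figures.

τ ≈ 17.7 h

With k_d = 0 the design equation reduces to V = Y Q (S₀−S) θ_c / X = 0.442 × 29900 × (245 − 7.62) × 14.8 / 2100 = 22110 m³.
τ = V/Q = 22110/29900 = 0.7395 d, or 17.75 h.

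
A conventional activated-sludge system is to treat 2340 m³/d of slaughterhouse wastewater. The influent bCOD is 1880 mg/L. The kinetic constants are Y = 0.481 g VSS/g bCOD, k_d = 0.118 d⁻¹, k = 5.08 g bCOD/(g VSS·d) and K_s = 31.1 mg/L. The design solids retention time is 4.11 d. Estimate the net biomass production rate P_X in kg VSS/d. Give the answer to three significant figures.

P_X ≈ 1420 kg VSS/d

Effluent substrate depends only on kinetics and SRT: S = K_s(1 + k_d θ_c) / [θ_c(Yk − k_d) − 1] = 31.1 × (1 + 0.118 × 4.11) / [4.11 × (0.481 × 5.08 − 0.118) − 1] = 46.18 / 8.558 = 5.397 mg/L.
Y_obs = Y / (1 + k_d θ_c) = 0.481 / (1 + 0.118 × 4.11) = 0.481 / 1.485 = 0.3239.
Substrate removed = Q·(S₀ − S) = 2340 m³/d × (1880 − 5.40) g/m³ = 4.39×10^6 g/d = 4387 kg/d.
Net biomass production P_X = Y_obs × Q·(S₀ − S) = 0.3239 × 4387 = 1421 kg VSS/d.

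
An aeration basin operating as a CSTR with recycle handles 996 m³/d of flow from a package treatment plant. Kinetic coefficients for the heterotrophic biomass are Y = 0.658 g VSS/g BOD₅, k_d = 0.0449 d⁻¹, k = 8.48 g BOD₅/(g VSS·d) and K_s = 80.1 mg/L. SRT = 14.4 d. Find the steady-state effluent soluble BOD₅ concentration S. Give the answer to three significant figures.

Effluent substrate depends only on kinetics and SRT: S = K_s(1 + k_d θ_c) / [θ_c(Yk − k_d) − 1] = 80.1 × (1 + 0.0449 × 14.4) / [14.4 × (0.658 × 8.48 − 0.0449) − 1] = 131.9 / 78.70 = 1.676 mg/L.

S ≈ 1.68 mg/L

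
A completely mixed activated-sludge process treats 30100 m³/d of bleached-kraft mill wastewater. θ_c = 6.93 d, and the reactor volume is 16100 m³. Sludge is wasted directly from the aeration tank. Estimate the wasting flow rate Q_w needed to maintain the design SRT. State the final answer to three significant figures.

For wasting at MLVSS concentration, Q_w = V/θ_c = 16100/6.93 = 2323 m³/d.

Q_w ≈ 2320 m³/d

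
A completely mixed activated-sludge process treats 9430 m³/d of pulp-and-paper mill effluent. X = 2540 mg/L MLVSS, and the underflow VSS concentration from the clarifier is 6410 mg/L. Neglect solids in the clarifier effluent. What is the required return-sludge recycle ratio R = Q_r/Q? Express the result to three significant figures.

R ≈ 0.656

Mass balance around the secondary clarifier (neglecting effluent solids): R = X / (X_r − X) = 2540 / (6410 − 2540) = 0.6563.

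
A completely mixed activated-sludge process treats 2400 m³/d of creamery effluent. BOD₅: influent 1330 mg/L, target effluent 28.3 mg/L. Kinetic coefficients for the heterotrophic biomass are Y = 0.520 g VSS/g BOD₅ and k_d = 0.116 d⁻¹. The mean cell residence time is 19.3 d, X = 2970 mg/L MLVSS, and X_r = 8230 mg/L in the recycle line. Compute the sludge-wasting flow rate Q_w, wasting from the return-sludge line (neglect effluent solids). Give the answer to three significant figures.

Steady-state biomass mass balance: V·X·(1 + k_d·θ_c) = Y·Q·(S₀ − S)·θ_c, so V = 0.520 × 2400 × (1330 − 28.3) × 19.3 / [2970 × (1 + 0.116 × 19.3)] = 3.14×10^7 / 9619 = 3259 m³.
Wasting from the return line (neglecting effluent solids): Q_w = V·X / (θ_c·X_r) = 3259 × 2970 / (19.3 × 8230) = 60.95 m³/d.

Q_w ≈ 60.9 m³/d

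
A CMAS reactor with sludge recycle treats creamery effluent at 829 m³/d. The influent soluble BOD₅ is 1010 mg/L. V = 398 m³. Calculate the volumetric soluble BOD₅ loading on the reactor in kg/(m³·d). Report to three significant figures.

L_v ≈ 2.10 kg soluble BOD₅/(m³·d)

Applied soluble BOD₅ load per unit volume = Q·S₀/V = (829 × 1010/1000)/398.0 = 2.104 kg soluble BOD₅·m⁻³·d⁻¹.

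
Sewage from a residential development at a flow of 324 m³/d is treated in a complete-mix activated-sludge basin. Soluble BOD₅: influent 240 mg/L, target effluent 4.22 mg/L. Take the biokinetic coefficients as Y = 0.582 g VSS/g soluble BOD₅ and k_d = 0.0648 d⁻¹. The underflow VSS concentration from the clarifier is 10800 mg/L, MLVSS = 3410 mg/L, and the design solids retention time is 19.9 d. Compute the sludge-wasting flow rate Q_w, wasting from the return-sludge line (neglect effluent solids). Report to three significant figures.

Q_w ≈ 1.80 m³/d

Rearranging the biomass balance for a CMAS with decay, V = Y·Q·ΔS·θ_c / [X·(1+k_d θ_c)] = 0.582 × 324 × (240 − 4.22) × 19.9 / [3410 × (1 + 0.0648 × 19.9)] = 8.85×10^5 / 7807 = 113.3 m³.
Q_w = (V·X)/(θ_c X_r) = 113.3 × 3410 / (19.9 × 10800) = 1.798 m³/d.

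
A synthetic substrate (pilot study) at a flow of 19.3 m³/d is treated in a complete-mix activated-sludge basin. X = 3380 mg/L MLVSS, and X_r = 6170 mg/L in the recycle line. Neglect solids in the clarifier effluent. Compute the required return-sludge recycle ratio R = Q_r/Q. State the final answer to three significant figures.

R ≈ 1.21

Solids balance on the clarifier gives (1+R)X = R·X_r, so R = X/(X_r − X) = 3380 / (6170 − 3380) = 1.211.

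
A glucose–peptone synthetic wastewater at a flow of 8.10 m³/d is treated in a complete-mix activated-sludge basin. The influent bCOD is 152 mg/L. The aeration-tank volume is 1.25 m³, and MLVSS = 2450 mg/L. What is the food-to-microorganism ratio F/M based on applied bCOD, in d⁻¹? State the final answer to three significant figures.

F/M = applied load / biomass = Q·S₀/(V·X) = 8.10 × 152 / (1.250 × 2450) = 0.4020 d⁻¹.

F/M ≈ 0.402 d⁻¹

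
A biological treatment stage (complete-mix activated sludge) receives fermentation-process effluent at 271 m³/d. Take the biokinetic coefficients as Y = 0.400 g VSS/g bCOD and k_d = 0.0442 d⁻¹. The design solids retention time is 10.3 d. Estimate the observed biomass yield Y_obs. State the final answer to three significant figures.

Y_obs ≈ 0.275 g VSS/g bCOD

Correct the yield for decay: Y_obs = Y/(1 + k_d θ_c) = 0.400 / (1 + 0.0442 × 10.3) = 0.400 / 1.455 = 0.2749.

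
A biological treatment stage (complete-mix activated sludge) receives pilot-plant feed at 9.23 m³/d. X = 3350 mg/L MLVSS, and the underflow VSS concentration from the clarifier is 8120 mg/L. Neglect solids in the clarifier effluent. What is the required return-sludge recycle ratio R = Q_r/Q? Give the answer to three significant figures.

Mass balance around the secondary clarifier (neglecting effluent solids): R = X / (X_r − X) = 3350 / (8120 − 3350) = 0.7023.

R ≈ 0.702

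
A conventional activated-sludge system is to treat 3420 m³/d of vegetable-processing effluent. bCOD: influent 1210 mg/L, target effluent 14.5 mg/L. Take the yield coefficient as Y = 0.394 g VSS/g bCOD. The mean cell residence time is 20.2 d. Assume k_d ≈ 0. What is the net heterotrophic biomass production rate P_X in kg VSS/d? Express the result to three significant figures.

Since k_d ≈ 0, Y_obs = Y = 0.394 g VSS/g bCOD.
Substrate removed = Q·(S₀ − S) = 3420 m³/d × (1210 − 14.5) g/m³ = 4.09×10^6 g/d = 4089 kg/d.
Biomass produced: P_X = Y_obs·Q·ΔS = 0.3940 × 4089 ≈ 1611 kg VSS/d.

P_X ≈ 1610 kg VSS/d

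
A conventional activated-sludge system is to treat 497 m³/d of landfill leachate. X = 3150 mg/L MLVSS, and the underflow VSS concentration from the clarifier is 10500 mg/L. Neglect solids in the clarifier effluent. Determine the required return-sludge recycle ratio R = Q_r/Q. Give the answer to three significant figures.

R ≈ 0.429

Solids balance on the clarifier gives (1+R)X = R·X_r, so R = X/(X_r − X) = 3150 / (10500 − 3150) = 0.4286.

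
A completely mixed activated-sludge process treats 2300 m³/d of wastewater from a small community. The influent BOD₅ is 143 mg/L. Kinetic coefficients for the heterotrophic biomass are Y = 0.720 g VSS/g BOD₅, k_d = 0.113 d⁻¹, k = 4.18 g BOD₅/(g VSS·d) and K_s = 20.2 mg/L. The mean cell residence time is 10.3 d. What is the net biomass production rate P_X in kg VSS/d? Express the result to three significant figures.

For a completely mixed reactor with recycle the Lawrence–McCarty relation gives S = K_s·(1 + k_d·θ_c) / [θ_c·(Y·k − k_d) − 1] = 20.2 × (1 + 0.113 × 10.3) / [10.3 × (0.720 × 4.18 − 0.113) − 1] = 43.71 / 28.83 = 1.516 mg/L.
Y_obs = Y / (1 + k_d θ_c) = 0.720 / (1 + 0.113 × 10.3) = 0.720 / 2.164 = 0.3327.
Mass of BOD₅ removed per day: Q(S₀ − S) = 2300 × 141.5 g/m³ = 325.4 kg/d.
P_X = Y_obs · Q(S₀ − S) = 0.3327 × 325.4 = 108.3 kg VSS/d.

P_X ≈ 108 kg VSS/d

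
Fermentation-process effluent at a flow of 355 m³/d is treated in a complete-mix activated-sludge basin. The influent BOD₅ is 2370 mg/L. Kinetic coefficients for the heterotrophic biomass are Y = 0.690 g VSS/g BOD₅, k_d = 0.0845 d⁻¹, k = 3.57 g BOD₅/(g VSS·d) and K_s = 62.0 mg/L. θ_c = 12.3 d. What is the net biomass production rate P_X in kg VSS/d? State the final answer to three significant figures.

Effluent substrate depends only on kinetics and SRT: S = K_s(1 + k_d θ_c) / [θ_c(Yk − k_d) − 1] = 62.0 × (1 + 0.0845 × 12.3) / [12.3 × (0.690 × 3.57 − 0.0845) − 1] = 126.4 / 28.26 = 4.474 mg/L.
Observed yield with endogenous decay: Y_obs = Y / (1 + k_d·θ_c) = 0.690 / (1 + 0.0845 × 12.3) = 0.690 / 2.039 = 0.3383 g VSS/g BOD₅.
Mass of BOD₅ removed per day: Q(S₀ − S) = 355 × 2366 g/m³ = 839.8 kg/d.
So the net sludge growth is P_X = 0.3383 × 839.8 = 284.1 kg VSS/d.

P_X ≈ 284 kg VSS/d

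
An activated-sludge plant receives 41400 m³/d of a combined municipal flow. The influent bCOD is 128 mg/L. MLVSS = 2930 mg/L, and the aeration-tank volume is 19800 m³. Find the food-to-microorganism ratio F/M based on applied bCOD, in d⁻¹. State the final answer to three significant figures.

F/M ≈ 0.0913 d⁻¹

F/M = applied load / biomass = Q·S₀/(V·X) = 41400 × 128 / (19800 × 2930) = 0.09134 d⁻¹.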